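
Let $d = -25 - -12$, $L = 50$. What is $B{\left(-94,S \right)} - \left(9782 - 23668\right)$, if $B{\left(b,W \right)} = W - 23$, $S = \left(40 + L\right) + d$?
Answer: $13940$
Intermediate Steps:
$d = -13$ ($d = -25 + 12 = -13$)
$S = 77$ ($S = \left(40 + 50\right) - 13 = 90 - 13 = 77$)
$B{\left(b,W \right)} = -23 + W$ ($B{\left(b,W \right)} = W - 23 = -23 + W$)
$B{\left(-94,S \right)} - \left(9782 - 23668\right) = \left(-23 + 77\right) - \left(9782 - 23668\right) = 54 - -13886 = 54 + 13886 = 13940$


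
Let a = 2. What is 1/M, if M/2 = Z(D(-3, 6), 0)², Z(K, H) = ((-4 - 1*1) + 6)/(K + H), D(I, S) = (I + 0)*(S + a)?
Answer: 288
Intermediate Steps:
D(I, S) = I*(2 + S) (D(I, S) = (I + 0)*(S + 2) = I*(2 + S))
Z(K, H) = 1/(H + K) (Z(K, H) = ((-4 - 1) + 6)/(H + K) = (-5 + 6)/(H + K) = 1/(H + K))
M = 1/288 (M = 2*(1/(0 - 3*(2 + 6)))² = 2*(1/(0 - 3*8))² = 2*(1/(0 - 24))² = 2*(1/(-24))² = 2*(-1/24)² = 2*(1/576) = 1/288 ≈ 0.0034722)
1/M = 1/(1/288) = 288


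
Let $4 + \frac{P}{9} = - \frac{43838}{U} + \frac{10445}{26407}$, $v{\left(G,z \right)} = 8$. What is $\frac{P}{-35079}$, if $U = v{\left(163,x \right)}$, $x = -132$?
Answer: $\frac{1737587295}{1235108204} \approx 1.4068$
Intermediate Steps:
$U = 8$
$P = - \frac{5212761885}{105628}$ ($P = -36 + 9 \left(- \frac{43838}{8} + \frac{10445}{26407}\right) = -36 + 9 \left(\left(-43838\right) \frac{1}{8} + 10445 \cdot \frac{1}{26407}\right) = -36 + 9 \left(- \frac{21919}{4} + \frac{10445}{26407}\right) = -36 + 9 \left(- \frac{578773253}{105628}\right) = -36 - \frac{5208959277}{105628} = - \frac{5212761885}{105628} \approx -49350.0$)
$\frac{P}{-35079} = - \frac{5212761885}{105628 \left(-35079\right)} = \left(- \frac{5212761885}{105628}\right) \left(- \frac{1}{35079}\right) = \frac{1737587295}{1235108204}$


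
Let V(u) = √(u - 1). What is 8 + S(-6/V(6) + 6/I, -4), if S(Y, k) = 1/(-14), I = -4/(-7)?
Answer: 111/14 ≈ 7.9286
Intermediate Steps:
V(u) = √(-1 + u)
I = 4/7 (I = -4*(-⅐) = 4/7 ≈ 0.57143)
S(Y, k) = -1/14
8 + S(-6/V(6) + 6/I, -4) = 8 - 1/14 = 111/14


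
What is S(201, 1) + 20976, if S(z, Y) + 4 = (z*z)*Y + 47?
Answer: 61420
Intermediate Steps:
S(z, Y) = 43 + Y*z**2 (S(z, Y) = -4 + ((z*z)*Y + 47) = -4 + (z**2*Y + 47) = -4 + (Y*z**2 + 47) = -4 + (47 + Y*z**2) = 43 + Y*z**2)
S(201, 1) + 20976 = (43 + 1*201**2) + 20976 = (43 + 1*40401) + 20976 = (43 + 40401) + 20976 = 40444 + 20976 = 61420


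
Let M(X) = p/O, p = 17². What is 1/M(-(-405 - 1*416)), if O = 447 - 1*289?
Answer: 158/289 ≈ 0.54671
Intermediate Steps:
O = 158 (O = 447 - 289 = 158)
p = 289
M(X) = 289/158
1/M(-(-405 - 1*416)) = 1/(289/158) = 158/289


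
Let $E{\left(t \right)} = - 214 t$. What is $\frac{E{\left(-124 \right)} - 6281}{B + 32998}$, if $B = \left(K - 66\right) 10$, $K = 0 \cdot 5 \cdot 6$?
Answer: $\frac{20255}{32338} \approx 0.62635$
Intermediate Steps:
$K = 0$ ($K = 0 \cdot 6 = 0$)
$B = -660$ ($B = \left(0 - 66\right) 10 = \left(-66\right) 10 = -660$)
$\frac{E{\left(-124 \right)} - 6281}{B + 32998} = \frac{\left(-214\right) \left(-124\right) - 6281}{-660 + 32998} = \frac{26536 - 6281}{32338} = 20255 \cdot \frac{1}{32338} = \frac{20255}{32338}$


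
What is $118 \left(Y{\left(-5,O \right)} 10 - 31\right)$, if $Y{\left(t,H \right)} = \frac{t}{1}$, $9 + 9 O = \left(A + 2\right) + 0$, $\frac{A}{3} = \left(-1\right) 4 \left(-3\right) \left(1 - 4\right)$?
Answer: $-9558$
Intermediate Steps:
$A = -108$ ($A = 3 \left(-1\right) 4 \left(-3\right) \left(1 - 4\right) = 3 \left(-4\right) \left(-3\right) \left(-3\right) = 3 \cdot 12 \left(-3\right) = 3 \left(-36\right) = -108$)
$O = - \frac{115}{9}$ ($O = -1 + \frac{\left(-108 + 2\right) + 0}{9} = -1 + \frac{-106 + 0}{9} = -1 + \frac{1}{9} \left(-106\right) = -1 - \frac{106}{9} = - \frac{115}{9} \approx -12.778$)
$Y{\left(t,H \right)} = t$ ($Y{\left(t,H \right)} = t 1 = t$)
$118 \left(Y{\left(-5,O \right)} 10 - 31\right) = 118 \left(\left(-5\right) 10 - 31\right) = 118 \left(-50 - 31\right) = 118 \left(-81\right) = -9558$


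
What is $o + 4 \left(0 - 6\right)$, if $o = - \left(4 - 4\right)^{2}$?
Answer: $-24$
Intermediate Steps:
$o = 0$ ($o = - 0^{2} = \left(-1\right) 0 = 0$)
$o + 4 \left(0 - 6\right) = 0 + 4 \left(0 - 6\right) = 0 + 4 \left(-6\right) = 0 - 24 = -24$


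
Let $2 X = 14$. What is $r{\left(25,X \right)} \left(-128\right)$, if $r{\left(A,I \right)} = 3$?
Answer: $-384$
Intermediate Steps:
$X = 7$ ($X = \frac{1}{2} \cdot 14 = 7$)
$r{\left(25,X \right)} \left(-128\right) = 3 \left(-128\right) = -384$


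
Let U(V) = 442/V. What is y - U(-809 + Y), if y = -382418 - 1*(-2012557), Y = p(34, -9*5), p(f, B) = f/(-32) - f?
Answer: 22015034267/13505 ≈ 1.6301e+6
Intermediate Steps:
p(f, B) = -33*f/32 (p(f, B) = f*(-1/32) - f = -f/32 - f = -33*f/32)
Y = -561/16 (Y = -33/32*34 = -561/16 ≈ -35.063)
y = 1630139 (y = -382418 + 2012557 = 1630139)
y - U(-809 + Y) = 1630139 - 442/(-809 - 561/16) = 1630139 - 442/(-13505/16) = 1630139 - 442*(-16)/13505 = 1630139 - 1*(-7072/13505) = 1630139 + 7072/13505 = 22015034267/13505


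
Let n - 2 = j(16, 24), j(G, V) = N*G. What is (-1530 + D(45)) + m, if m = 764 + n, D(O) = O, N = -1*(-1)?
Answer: -703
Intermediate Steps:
N = 1
j(G, V) = G (j(G, V) = 1*G = G)
n = 18 (n = 2 + 16 = 18)
m = 782 (m = 764 + 18 = 782)
(-1530 + D(45)) + m = (-1530 + 45) + 782 = -1485 + 782 = -703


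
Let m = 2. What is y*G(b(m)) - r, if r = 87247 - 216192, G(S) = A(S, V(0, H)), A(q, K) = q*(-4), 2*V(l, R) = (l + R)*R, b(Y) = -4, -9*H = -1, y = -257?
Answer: 124833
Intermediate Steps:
H = ⅑ (H = -⅑*(-1) = ⅑ ≈ 0.11111)
V(l, R) = R*(R + l)/2 (V(l, R) = ((l + R)*R)/2 = ((R + l)*R)/2 = (R*(R + l))/2 = R*(R + l)/2)
A(q, K) = -4*q
G(S) = -4*S
r = -128945
y*G(b(m)) - r = -(-1028)*(-4) - 1*(-128945) = -257*16 + 128945 = -4112 + 128945 = 124833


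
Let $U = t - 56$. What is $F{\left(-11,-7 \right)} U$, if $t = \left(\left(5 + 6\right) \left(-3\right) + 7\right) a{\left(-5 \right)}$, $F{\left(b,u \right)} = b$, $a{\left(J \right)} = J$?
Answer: $-814$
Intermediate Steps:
$t = 130$ ($t = \left(\left(5 + 6\right) \left(-3\right) + 7\right) \left(-5\right) = \left(11 \left(-3\right) + 7\right) \left(-5\right) = \left(-33 + 7\right) \left(-5\right) = \left(-26\right) \left(-5\right) = 130$)
$U = 74$ ($U = 130 - 56 = 74$)
$F{\left(-11,-7 \right)} U = \left(-11\right) 74 = -814$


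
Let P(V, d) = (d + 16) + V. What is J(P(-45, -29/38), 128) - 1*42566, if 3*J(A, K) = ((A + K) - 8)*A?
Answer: -62758037/1444 ≈ -43461.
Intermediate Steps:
P(V, d) = 16 + V + d (P(V, d) = (16 + d) + V = 16 + V + d)
J(A, K) = A*(-8 + A + K)/3 (J(A, K) = (((A + K) - 8)*A)/3 = ((-8 + A + K)*A)/3 = (A*(-8 + A + K))/3 = A*(-8 + A + K)/3)
J(P(-45, -29/38), 128) - 1*42566 = (16 - 45 - 29/38)*(-8 + (16 - 45 - 29/38) + 128)/3 - 1*42566 = (16 - 45 - 29*1/38)*(-8 + (16 - 45 - 29*1/38) + 128)/3 - 42566 = (16 - 45 - 29/38)*(-8 + (16 - 45 - 29/38) + 128)/3 - 42566 = (⅓)*(-1131/38)*(-8 - 1131/38 + 128) - 42566 = (⅓)*(-1131/38)*(3429/38) - 42566 = -1292733/1444 - 42566 = -62758037/1444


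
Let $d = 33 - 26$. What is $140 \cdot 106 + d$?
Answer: $14847$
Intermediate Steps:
$d = 7$
$140 \cdot 106 + d = 140 \cdot 106 + 7 = 14840 + 7 = 14847$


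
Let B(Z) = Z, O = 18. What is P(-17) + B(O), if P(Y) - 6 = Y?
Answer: 7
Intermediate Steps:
P(Y) = 6 + Y
P(-17) + B(O) = (6 - 17) + 18 = -11 + 18 = 7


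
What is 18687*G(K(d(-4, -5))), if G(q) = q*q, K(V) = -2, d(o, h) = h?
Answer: 74748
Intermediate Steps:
G(q) = q²
18687*G(K(d(-4, -5))) = 18687*(-2)² = 18687*4 = 74748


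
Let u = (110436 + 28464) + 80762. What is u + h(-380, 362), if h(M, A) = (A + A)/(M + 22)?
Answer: 39319136/179 ≈ 2.1966e+5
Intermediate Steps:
h(M, A) = 2*A/(22 + M) (h(M, A) = (2*A)/(22 + M) = 2*A/(22 + M))
u = 219662 (u = 138900 + 80762 = 219662)
u + h(-380, 362) = 219662 + 2*362/(22 - 380) = 219662 + 2*362/(-358) = 219662 + 2*362*(-1/358) = 219662 - 362/179 = 39319136/179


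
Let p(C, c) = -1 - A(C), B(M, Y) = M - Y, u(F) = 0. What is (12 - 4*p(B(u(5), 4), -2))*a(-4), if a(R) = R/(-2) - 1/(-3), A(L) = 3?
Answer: 196/3 ≈ 65.333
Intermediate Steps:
p(C, c) = -4 (p(C, c) = -1 - 1*3 = -1 - 3 = -4)
a(R) = ⅓ - R/2 (a(R) = R*(-½) - 1*(-⅓) = -R/2 + ⅓ = ⅓ - R/2)
(12 - 4*p(B(u(5), 4), -2))*a(-4) = (12 - 4*(-4))*(⅓ - ½*(-4)) = (12 + 16)*(⅓ + 2) = 28*(7/3) = 196/3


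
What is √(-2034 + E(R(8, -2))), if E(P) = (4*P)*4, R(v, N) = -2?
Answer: I*√2066 ≈ 45.453*I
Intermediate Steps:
E(P) = 16*P
√(-2034 + E(R(8, -2))) = √(-2034 + 16*(-2)) = √(-2034 - 32) = √(-2066) = I*√2066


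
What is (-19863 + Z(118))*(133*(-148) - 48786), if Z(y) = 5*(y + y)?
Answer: 1279225010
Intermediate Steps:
Z(y) = 10*y (Z(y) = 5*(2*y) = 10*y)
(-19863 + Z(118))*(133*(-148) - 48786) = (-19863 + 10*118)*(133*(-148) - 48786) = (-19863 + 1180)*(-19684 - 48786) = -18683*(-68470) = 1279225010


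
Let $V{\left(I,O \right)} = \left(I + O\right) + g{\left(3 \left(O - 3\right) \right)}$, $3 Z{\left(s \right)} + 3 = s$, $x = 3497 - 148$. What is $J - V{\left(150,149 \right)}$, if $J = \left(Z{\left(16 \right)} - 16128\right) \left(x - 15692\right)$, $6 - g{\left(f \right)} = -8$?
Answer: $\frac{597042314}{3} \approx 1.9901 \cdot 10^{8}$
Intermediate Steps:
$g{\left(f \right)} = 14$ ($g{\left(f \right)} = 6 - -8 = 6 + 8 = 14$)
$x = 3349$
$Z{\left(s \right)} = -1 + \frac{s}{3}$
$V{\left(I,O \right)} = 14 + I + O$ ($V{\left(I,O \right)} = \left(I + O\right) + 14 = 14 + I + O$)
$J = \frac{597043253}{3}$ ($J = \left(\left(-1 + \frac{1}{3} \cdot 16\right) - 16128\right) \left(3349 - 15692\right) = \left(\left(-1 + \frac{16}{3}\right) - 16128\right) \left(-12343\right) = \left(\frac{13}{3} - 16128\right) \left(-12343\right) = \left(- \frac{48371}{3}\right) \left(-12343\right) = \frac{597043253}{3} \approx 1.9901 \cdot 10^{8}$)
$J - V{\left(150,149 \right)} = \frac{597043253}{3} - \left(14 + 150 + 149\right) = \frac{597043253}{3} - 313 = \frac{597042314}{3}$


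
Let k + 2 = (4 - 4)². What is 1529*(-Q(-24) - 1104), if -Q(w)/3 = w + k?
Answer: -1807278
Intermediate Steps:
k = -2 (k = -2 + (4 - 4)² = -2 + 0² = -2 + 0 = -2)
Q(w) = 6 - 3*w (Q(w) = -3*(w - 2) = -3*(-2 + w) = 6 - 3*w)
1529*(-Q(-24) - 1104) = 1529*(-(6 - 3*(-24)) - 1104) = 1529*(-(6 + 72) - 1104) = 1529*(-1*78 - 1104) = 1529*(-78 - 1104) = 1529*(-1182) = -1807278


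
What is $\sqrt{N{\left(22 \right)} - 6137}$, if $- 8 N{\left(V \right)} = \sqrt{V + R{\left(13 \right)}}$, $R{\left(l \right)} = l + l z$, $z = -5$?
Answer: $\frac{\sqrt{-98192 - 2 i \sqrt{30}}}{4} \approx 0.0043698 - 78.339 i$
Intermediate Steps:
$R{\left(l \right)} = - 4 l$ ($R{\left(l \right)} = l + l \left(-5\right) = l - 5 l = - 4 l$)
$N{\left(V \right)} = - \frac{\sqrt{-52 + V}}{8}$ ($N{\left(V \right)} = - \frac{\sqrt{V - 52}}{8} = - \frac{\sqrt{-52 + V}}{8}$)
$\sqrt{N{\left(22 \right)} - 6137} = \sqrt{- \frac{\sqrt{-52 + 22}}{8} - 6137} = \sqrt{- \frac{\sqrt{-30}}{8} - 6137} = \sqrt{- \frac{i \sqrt{30}}{8} - 6137} = \sqrt{-6137 - \frac{i \sqrt{30}}{8}}$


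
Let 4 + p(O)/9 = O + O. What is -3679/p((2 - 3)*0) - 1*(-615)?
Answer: 25819/36 ≈ 717.19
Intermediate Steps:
p(O) = -36 + 18*O (p(O) = -36 + 9*(O + O) = -36 + 9*(2*O) = -36 + 18*O)
-3679/p((2 - 3)*0) - 1*(-615) = -3679/(-36 + 18*((2 - 3)*0)) - 1*(-615) = -3679/(-36 + 18*(-1*0)) + 615 = -3679/(-36 + 18*0) + 615 = -3679/(-36 + 0) + 615 = -3679/(-36) + 615 = -3679*(-1/36) + 615 = 3679/36 + 615 = 25819/36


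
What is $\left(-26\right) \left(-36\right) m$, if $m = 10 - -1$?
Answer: $10296$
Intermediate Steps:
$m = 11$ ($m = 10 + 1 = 11$)
$\left(-26\right) \left(-36\right) m = \left(-26\right) \left(-36\right) 11 = 936 \cdot 11 = 10296$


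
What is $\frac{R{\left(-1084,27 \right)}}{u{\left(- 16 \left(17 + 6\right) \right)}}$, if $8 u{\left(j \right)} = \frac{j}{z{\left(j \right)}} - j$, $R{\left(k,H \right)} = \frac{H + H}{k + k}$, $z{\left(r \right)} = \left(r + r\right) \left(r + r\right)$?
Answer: $- \frac{26496}{48933115} \approx -0.00054147$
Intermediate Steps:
$z{\left(r \right)} = 4 r^{2}$ ($z{\left(r \right)} = 2 r 2 r = 4 r^{2}$)
$R{\left(k,H \right)} = \frac{H}{k}$ ($R{\left(k,H \right)} = \frac{2 H}{2 k} = 2 H \frac{1}{2 k} = \frac{H}{k}$)
$u{\left(j \right)} = - \frac{j}{8} + \frac{1}{32 j}$ ($u{\left(j \right)} = \frac{\frac{j}{4 j^{2}} - j}{8} = \frac{j \frac{1}{4 j^{2}} - j}{8} = \frac{\frac{1}{4 j} - j}{8} = \frac{- j + \frac{1}{4 j}}{8} = - \frac{j}{8} + \frac{1}{32 j}$)
$\frac{R{\left(-1084,27 \right)}}{u{\left(- 16 \left(17 + 6\right) \right)}} = \frac{27 \frac{1}{-1084}}{- \frac{\left(-16\right) \left(17 + 6\right)}{8} + \frac{1}{32 \left(- 16 \left(17 + 6\right)\right)}} = \frac{27 \left(- \frac{1}{1084}\right)}{- \frac{\left(-16\right) 23}{8} + \frac{1}{32 \left(\left(-16\right) 23\right)}} = - \frac{27}{1084 \left(\left(- \frac{1}{8}\right) \left(-368\right) + \frac{1}{32 \left(-368\right)}\right)} = - \frac{27}{1084 \left(46 + \frac{1}{32} \left(- \frac{1}{368}\right)\right)} = - \frac{27}{1084 \left(46 - \frac{1}{11776}\right)} = - \frac{27}{1084 \cdot \frac{541695}{11776}} = \left(- \frac{27}{1084}\right) \frac{11776}{541695} = - \frac{26496}{48933115}$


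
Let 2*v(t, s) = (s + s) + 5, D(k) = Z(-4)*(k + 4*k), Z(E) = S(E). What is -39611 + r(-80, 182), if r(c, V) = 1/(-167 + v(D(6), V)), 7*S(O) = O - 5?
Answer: -1386383/35 ≈ -39611.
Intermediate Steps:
S(O) = -5/7 + O/7 (S(O) = (O - 5)/7 = (-5 + O)/7 = -5/7 + O/7)
Z(E) = -5/7 + E/7
D(k) = -45*k/7 (D(k) = (-5/7 + (1/7)*(-4))*(k + 4*k) = (-5/7 - 4/7)*(5*k) = -45*k/7)
v(t, s) = 5/2 + s (v(t, s) = ((s + s) + 5)/2 = (2*s + 5)/2 = (5 + 2*s)/2 = 5/2 + s)
r(c, V) = 1/(-329/2 + V) (r(c, V) = 1/(-167 + (5/2 + V)) = 1/(-329/2 + V))
-39611 + r(-80, 182) = -39611 + 2/(-329 + 2*182) = -39611 + 2/(-329 + 364) = -39611 + 2/35 = -1386383/35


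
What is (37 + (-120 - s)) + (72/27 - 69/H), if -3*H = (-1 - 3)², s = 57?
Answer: -5971/48 ≈ -124.40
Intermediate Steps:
H = -16/3 (H = -(-1 - 3)²/3 = -⅓*(-4)² = -⅓*16 = -16/3 ≈ -5.3333)
(37 + (-120 - s)) + (72/27 - 69/H) = (37 + (-120 - 1*57)) + (72/27 - 69/(-16/3)) = (37 + (-120 - 57)) + (72*(1/27) - 69*(-3/16)) = (37 - 177) + (8/3 + 207/16) = -140 + 749/48 = -5971/48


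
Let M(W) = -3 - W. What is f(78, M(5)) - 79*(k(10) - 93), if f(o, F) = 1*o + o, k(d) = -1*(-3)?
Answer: 7266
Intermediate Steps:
k(d) = 3
f(o, F) = 2*o (f(o, F) = o + o = 2*o)
f(78, M(5)) - 79*(k(10) - 93) = 2*78 - 79*(3 - 93) = 156 - 79*(-90) = 156 + 7110 = 7266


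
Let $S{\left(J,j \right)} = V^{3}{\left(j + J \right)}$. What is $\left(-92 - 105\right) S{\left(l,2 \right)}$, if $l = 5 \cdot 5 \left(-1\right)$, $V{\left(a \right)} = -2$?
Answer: $1576$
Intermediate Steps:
$l = -25$ ($l = 25 \left(-1\right) = -25$)
$S{\left(J,j \right)} = -8$ ($S{\left(J,j \right)} = \left(-2\right)^{3} = -8$)
$\left(-92 - 105\right) S{\left(l,2 \right)} = \left(-92 - 105\right) \left(-8\right) = \left(-197\right) \left(-8\right) = 1576$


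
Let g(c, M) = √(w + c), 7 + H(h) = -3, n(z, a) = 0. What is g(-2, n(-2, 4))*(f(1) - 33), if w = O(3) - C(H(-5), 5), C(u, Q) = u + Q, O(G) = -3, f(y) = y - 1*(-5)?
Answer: 0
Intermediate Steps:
H(h) = -10 (H(h) = -7 - 3 = -10)
f(y) = 5 + y (f(y) = y + 5 = 5 + y)
C(u, Q) = Q + u
w = 2 (w = -3 - (5 - 10) = -3 - 1*(-5) = -3 + 5 = 2)
g(c, M) = √(2 + c)
g(-2, n(-2, 4))*(f(1) - 33) = √(2 - 2)*((5 + 1) - 33) = √0*(6 - 33) = 0*(-27) = 0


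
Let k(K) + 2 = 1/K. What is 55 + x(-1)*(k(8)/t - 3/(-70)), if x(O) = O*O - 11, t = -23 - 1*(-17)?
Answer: 2881/56 ≈ 51.446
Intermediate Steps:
t = -6 (t = -23 + 17 = -6)
k(K) = -2 + 1/K
x(O) = -11 + O² (x(O) = O² - 11 = -11 + O²)
55 + x(-1)*(k(8)/t - 3/(-70)) = 55 + (-11 + (-1)²)*((-2 + 1/8)/(-6) - 3/(-70)) = 55 + (-11 + 1)*((-2 + ⅛)*(-⅙) - 3*(-1/70)) = 55 - 10*(-15/8*(-⅙) + 3/70) = 55 - 10*(5/16 + 3/70) = 55 - 10*199/560 = 55 - 199/56 = 2881/56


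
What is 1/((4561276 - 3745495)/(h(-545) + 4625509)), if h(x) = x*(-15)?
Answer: 4633684/815781 ≈ 5.6801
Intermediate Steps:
h(x) = -15*x
1/((4561276 - 3745495)/(h(-545) + 4625509)) = 1/((4561276 - 3745495)/(-15*(-545) + 4625509)) = 1/(815781/(8175 + 4625509)) = 1/(815781/4633684) = 4633684/815781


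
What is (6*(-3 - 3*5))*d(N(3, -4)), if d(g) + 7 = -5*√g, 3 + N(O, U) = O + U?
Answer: 756 + 1080*I ≈ 756.0 + 1080.0*I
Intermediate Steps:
N(O, U) = -3 + O + U (N(O, U) = -3 + (O + U) = -3 + O + U)
d(g) = -7 - 5*√g
(6*(-3 - 3*5))*d(N(3, -4)) = (6*(-3 - 3*5))*(-7 - 5*√(-3 + 3 - 4)) = (6*(-3 - 15))*(-7 - 10*I) = (6*(-18))*(-7 - 10*I) = -108*(-7 - 10*I) = 756 + 1080*I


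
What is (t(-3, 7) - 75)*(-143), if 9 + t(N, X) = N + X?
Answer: 11440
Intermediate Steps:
t(N, X) = -9 + N + X (t(N, X) = -9 + (N + X) = -9 + N + X)
(t(-3, 7) - 75)*(-143) = ((-9 - 3 + 7) - 75)*(-143) = (-5 - 75)*(-143) = -80*(-143) = 11440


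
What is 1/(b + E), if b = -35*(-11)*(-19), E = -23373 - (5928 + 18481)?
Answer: -1/55097 ≈ -1.8150e-5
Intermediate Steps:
E = -47782 (E = -23373 - 1*24409 = -23373 - 24409 = -47782)
b = -7315 (b = 385*(-19) = -7315)
1/(b + E) = 1/(-7315 - 47782) = 1/(-55097) = -1/55097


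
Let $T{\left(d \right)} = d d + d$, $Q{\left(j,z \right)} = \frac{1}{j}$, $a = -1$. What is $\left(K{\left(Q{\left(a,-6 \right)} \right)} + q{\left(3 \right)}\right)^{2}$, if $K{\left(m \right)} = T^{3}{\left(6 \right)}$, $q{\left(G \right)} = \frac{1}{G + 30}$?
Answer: $\frac{5977560459025}{1089} \approx 5.489 \cdot 10^{9}$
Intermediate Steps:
$T{\left(d \right)} = d + d^{2}$ ($T{\left(d \right)} = d^{2} + d = d + d^{2}$)
$q{\left(G \right)} = \frac{1}{30 + G}$
$K{\left(m \right)} = 74088$ ($K{\left(m \right)} = \left(6 \left(1 + 6\right)\right)^{3} = \left(6 \cdot 7\right)^{3} = 42^{3} = 74088$)
$\left(K{\left(Q{\left(a,-6 \right)} \right)} + q{\left(3 \right)}\right)^{2} = \left(74088 + \frac{1}{30 + 3}\right)^{2} = \left(74088 + \frac{1}{33}\right)^{2} = \left(\frac{2444905}{33}\right)^{2} = \frac{5977560459025}{1089}$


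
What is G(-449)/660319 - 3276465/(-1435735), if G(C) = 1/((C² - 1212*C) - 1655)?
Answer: 321988581463809725/141094220755457662 ≈ 2.2821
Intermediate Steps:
G(C) = 1/(-1655 + C² - 1212*C)
G(-449)/660319 - 3276465/(-1435735) = 1/(-1655 + (-449)² - 1212*(-449)*660319) - 3276465/(-1435735) = (1/660319)/(-1655 + 201601 + 544188) - 3276465*(-1/1435735) = (1/660319)/744134 + 655293/287147 = (1/744134)*(1/660319) + 655293/287147 = 1/491365818746 + 655293/287147 = 321988581463809725/141094220755457662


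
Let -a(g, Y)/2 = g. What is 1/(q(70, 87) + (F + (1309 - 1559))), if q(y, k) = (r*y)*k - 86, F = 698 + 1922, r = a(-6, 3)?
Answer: 1/75364 ≈ 1.3269e-5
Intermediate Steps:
a(g, Y) = -2*g
r = 12 (r = -2*(-6) = 12)
F = 2620
q(y, k) = -86 + 12*k*y (q(y, k) = (12*y)*k - 86 = 12*k*y - 86 = -86 + 12*k*y)
1/(q(70, 87) + (F + (1309 - 1559))) = 1/((-86 + 12*87*70) + (2620 + (1309 - 1559))) = 1/((-86 + 73080) + (2620 - 250)) = 1/(72994 + 2370) = 1/75364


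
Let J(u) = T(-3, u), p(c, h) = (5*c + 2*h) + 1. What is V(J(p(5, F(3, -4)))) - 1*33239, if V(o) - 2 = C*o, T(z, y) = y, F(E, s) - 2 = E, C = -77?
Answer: -36009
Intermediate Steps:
F(E, s) = 2 + E
p(c, h) = 1 + 2*h + 5*c (p(c, h) = (2*h + 5*c) + 1 = 1 + 2*h + 5*c)
J(u) = u
V(o) = 2 - 77*o
V(J(p(5, F(3, -4)))) - 1*33239 = (2 - 77*(1 + 2*(2 + 3) + 5*5)) - 1*33239 = (2 - 77*(1 + 2*5 + 25)) - 33239 = (2 - 77*(1 + 10 + 25)) - 33239 = (2 - 77*36) - 33239 = (2 - 2772) - 33239 = -2770 - 33239 = -36009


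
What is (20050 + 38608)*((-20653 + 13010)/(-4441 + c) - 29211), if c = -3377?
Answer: -6697686436195/3909 ≈ -1.7134e+9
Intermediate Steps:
(20050 + 38608)*((-20653 + 13010)/(-4441 + c) - 29211) = (20050 + 38608)*((-20653 + 13010)/(-4441 - 3377) - 29211) = 58658*(-7643/(-7818) - 29211) = 58658*(-7643*(-1/7818) - 29211) = 58658*(7643/7818 - 29211) = 58658*(-228363955/7818) = -6697686436195/3909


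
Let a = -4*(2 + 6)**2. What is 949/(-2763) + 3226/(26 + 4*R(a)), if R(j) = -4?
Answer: 4451974/13815 ≈ 322.26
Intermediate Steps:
a = -256 (a = -4*8**2 = -4*64 = -256)
949/(-2763) + 3226/(26 + 4*R(a)) = 949/(-2763) + 3226/(26 + 4*(-4)) = 949*(-1/2763) + 3226/(26 - 16) = -949/2763 + 3226/10 = -949/2763 + 3226*(1/10) = -949/2763 + 1613/5 = 4451974/13815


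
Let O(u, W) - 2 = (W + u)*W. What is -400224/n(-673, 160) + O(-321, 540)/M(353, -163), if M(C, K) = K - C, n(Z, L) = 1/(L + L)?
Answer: -33042552571/258 ≈ -1.2807e+8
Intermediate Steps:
n(Z, L) = 1/(2*L)
O(u, W) = 2 + W*(W + u) (O(u, W) = 2 + (W + u)*W = 2 + W*(W + u))
-400224/n(-673, 160) + O(-321, 540)/M(353, -163) = -400224/((1/2)/160) + (2 + 540**2 + 540*(-321))/(-163 - 1*353) = -400224/((1/2)*(1/160)) + (2 + 291600 - 173340)/(-163 - 353) = -400224/1/320 + 118262/(-516) = -400224*320 + 118262*(-1/516) = -128071680 - 59131/258 = -33042552571/258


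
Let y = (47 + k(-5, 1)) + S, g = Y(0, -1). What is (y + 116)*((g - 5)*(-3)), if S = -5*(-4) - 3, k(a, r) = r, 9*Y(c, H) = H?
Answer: 8326/3 ≈ 2775.3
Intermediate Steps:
Y(c, H) = H/9
g = -⅑ (g = (⅑)*(-1) = -⅑ ≈ -0.11111)
S = 17 (S = 20 - 3 = 17)
y = 65 (y = (47 + 1) + 17 = 48 + 17 = 65)
(y + 116)*((g - 5)*(-3)) = (65 + 116)*((-⅑ - 5)*(-3)) = 181*(-46/9*(-3)) = 181*(46/3) = 8326/3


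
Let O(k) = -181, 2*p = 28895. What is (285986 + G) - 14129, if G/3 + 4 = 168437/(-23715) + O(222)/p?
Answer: 12417718661386/45682995 ≈ 2.7182e+5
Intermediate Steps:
p = 28895/2 (p = (½)*28895 = 28895/2 ≈ 14448.)
G = -1523310329/45682995 (G = -12 + 3*(168437/(-23715) - 181/28895/2) = -12 + 3*(168437*(-1/23715) - 181*2/28895) = -12 + 3*(-168437/23715 - 362/28895) = -12 + 3*(-975114389/137048985) = -12 - 975114389/45682995 = -1523310329/45682995 ≈ -33.345)
(285986 + G) - 14129 = (285986 - 1523310329/45682995) - 14129 = 13063173697741/45682995 - 14129 = 12417718661386/45682995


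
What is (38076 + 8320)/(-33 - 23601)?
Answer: -23198/11817 ≈ -1.9631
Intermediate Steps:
(38076 + 8320)/(-33 - 23601) = 46396/(-23634) = 46396*(-1/23634) = -23198/11817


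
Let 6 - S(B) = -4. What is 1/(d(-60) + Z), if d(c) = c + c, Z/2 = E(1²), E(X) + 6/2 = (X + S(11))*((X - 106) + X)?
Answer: -1/2414 ≈ -0.00041425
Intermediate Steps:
S(B) = 10 (S(B) = 6 - 1*(-4) = 6 + 4 = 10)
E(X) = -3 + (-106 + 2*X)*(10 + X) (E(X) = -3 + (X + 10)*((X - 106) + X) = -3 + (10 + X)*((-106 + X) + X) = -3 + (10 + X)*(-106 + 2*X) = -3 + (-106 + 2*X)*(10 + X))
Z = -2294 (Z = 2*(-1063 - 86*1² + 2*(1²)²) = 2*(-1063 - 86*1 + 2*1²) = 2*(-1063 - 86 + 2*1) = 2*(-1063 - 86 + 2) = 2*(-1147) = -2294)
d(c) = 2*c
1/(d(-60) + Z) = 1/(2*(-60) - 2294) = 1/(-120 - 2294) = 1/(-2414) = -1/2414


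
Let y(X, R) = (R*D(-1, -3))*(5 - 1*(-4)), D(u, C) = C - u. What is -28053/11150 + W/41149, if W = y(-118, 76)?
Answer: -1169606097/458811350 ≈ -2.5492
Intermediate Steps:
y(X, R) = -18*R (y(X, R) = (R*(-3 - 1*(-1)))*(5 - 1*(-4)) = (R*(-3 + 1))*(5 + 4) = (R*(-2))*9 = -2*R*9 = -18*R)
W = -1368 (W = -18*76 = -1368)
-28053/11150 + W/41149 = -28053/11150 - 1368/41149 = -1169606097/458811350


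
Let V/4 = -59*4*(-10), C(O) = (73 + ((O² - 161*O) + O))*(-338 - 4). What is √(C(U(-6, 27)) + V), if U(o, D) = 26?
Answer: √1176002 ≈ 1084.4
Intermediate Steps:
C(O) = -24966 - 342*O² + 54720*O (C(O) = (73 + (O² - 160*O))*(-342) = (73 + O² - 160*O)*(-342) = -24966 - 342*O² + 54720*O)
V = 9440 (V = 4*(-59*4*(-10)) = 4*(-236*(-10)) = 4*2360 = 9440)
√(C(U(-6, 27)) + V) = √((-24966 - 342*26² + 54720*26) + 9440) = √((-24966 - 342*676 + 1422720) + 9440) = √((-24966 - 231192 + 1422720) + 9440) = √(1166562 + 9440) = √1176002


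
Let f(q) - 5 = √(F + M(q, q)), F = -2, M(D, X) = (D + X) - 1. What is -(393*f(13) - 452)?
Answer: -1513 - 393*√23 ≈ -3397.8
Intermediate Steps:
M(D, X) = -1 + D + X
f(q) = 5 + √(-3 + 2*q) (f(q) = 5 + √(-2 + (-1 + q + q)) = 5 + √(-2 + (-1 + 2*q)) = 5 + √(-3 + 2*q))
-(393*f(13) - 452) = -(393*(5 + √(-3 + 2*13)) - 452) = -(393*(5 + √(-3 + 26)) - 452) = -(393*(5 + √23) - 452) = -((1965 + 393*√23) - 452) = -(1513 + 393*√23) = -1513 - 393*√23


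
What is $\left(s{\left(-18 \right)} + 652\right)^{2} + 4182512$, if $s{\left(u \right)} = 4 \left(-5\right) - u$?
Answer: $4605012$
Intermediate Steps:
$s{\left(u \right)} = -20 - u$
$\left(s{\left(-18 \right)} + 652\right)^{2} + 4182512 = \left(\left(-20 - -18\right) + 652\right)^{2} + 4182512 = \left(\left(-20 + 18\right) + 652\right)^{2} + 4182512 = \left(-2 + 652\right)^{2} + 4182512 = 650^{2} + 4182512 = 422500 + 4182512 = 4605012$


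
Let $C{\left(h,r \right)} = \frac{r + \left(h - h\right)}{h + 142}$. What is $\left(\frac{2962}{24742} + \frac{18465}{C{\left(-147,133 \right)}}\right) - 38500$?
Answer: $- \frac{64487661102}{1645343} \approx -39194.0$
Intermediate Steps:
$C{\left(h,r \right)} = \frac{r}{142 + h}$ ($C{\left(h,r \right)} = \frac{r + 0}{142 + h} = \frac{r}{142 + h}$)
$\left(\frac{2962}{24742} + \frac{18465}{C{\left(-147,133 \right)}}\right) - 38500 = \left(\frac{2962}{24742} + \frac{18465}{133 \frac{1}{142 - 147}}\right) - 38500 = \left(2962 \cdot \frac{1}{24742} + \frac{18465}{133 \frac{1}{-5}}\right) - 38500 = \left(\frac{1481}{12371} + \frac{18465}{133 \left(- \frac{1}{5}\right)}\right) - 38500 = \left(\frac{1481}{12371} + \frac{18465}{- \frac{133}{5}}\right) - 38500 = \left(\frac{1481}{12371} + 18465 \left(- \frac{5}{133}\right)\right) - 38500 = \left(\frac{1481}{12371} - \frac{92325}{133}\right) - 38500 = - \frac{1141955602}{1645343} - 38500 = - \frac{64487661102}{1645343}$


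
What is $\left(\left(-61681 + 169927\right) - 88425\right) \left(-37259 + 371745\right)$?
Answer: $6629847006$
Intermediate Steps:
$\left(\left(-61681 + 169927\right) - 88425\right) \left(-37259 + 371745\right) = \left(108246 - 88425\right) 334486 = 19821 \cdot 334486 = 6629847006$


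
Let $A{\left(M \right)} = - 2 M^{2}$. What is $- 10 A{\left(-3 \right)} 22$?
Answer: $3960$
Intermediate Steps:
$- 10 A{\left(-3 \right)} 22 = - 10 \left(- 2 \left(-3\right)^{2}\right) 22 = - 10 \left(\left(-2\right) 9\right) 22 = \left(-10\right) \left(-18\right) 22 = 180 \cdot 22 = 3960$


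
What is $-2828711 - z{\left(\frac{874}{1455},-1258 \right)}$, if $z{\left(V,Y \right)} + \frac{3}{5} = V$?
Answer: $- \frac{4115774506}{1455} \approx -2.8287 \cdot 10^{6}$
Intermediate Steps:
$z{\left(V,Y \right)} = - \frac{3}{5} + V$
$-2828711 - z{\left(\frac{874}{1455},-1258 \right)} = -2828711 - \left(- \frac{3}{5} + \frac{874}{1455}\right) = -2828711 - \frac{1}{1455} = - \frac{4115774506}{1455}$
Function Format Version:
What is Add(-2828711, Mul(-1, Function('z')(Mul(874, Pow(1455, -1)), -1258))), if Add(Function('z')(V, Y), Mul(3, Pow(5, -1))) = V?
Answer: Rational(-4115774506, 1455) ≈ -2.8287e+6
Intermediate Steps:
Function('z')(V, Y) = Add(Rational(-3, 5), V)
Add(-2828711, Mul(-1, Function('z')(Mul(874, Pow(1455, -1)), -1258))) = Add(-2828711, Mul(-1, Add(Rational(-3, 5), Mul(874, Pow(1455, -1))))) = Add(-2828711, Mul(-1, Add(Rational(-3, 5), Mul(874, Rational(1, 1455))))) = Add(-2828711, Mul(-1, Add(Rational(-3, 5), Rational(874, 1455)))) = Add(-2828711, Mul(-1, Rational(1, 1455))) = Add(-2828711, Rational(-1, 1455)) = Rational(-4115774506, 1455)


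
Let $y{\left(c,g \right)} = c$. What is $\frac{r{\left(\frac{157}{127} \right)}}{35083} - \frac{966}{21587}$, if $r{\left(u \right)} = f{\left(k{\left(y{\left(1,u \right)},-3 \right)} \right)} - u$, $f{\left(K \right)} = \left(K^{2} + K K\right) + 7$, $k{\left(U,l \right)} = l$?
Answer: $- \frac{4238903040}{96181763567} \approx -0.044072$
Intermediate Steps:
$f{\left(K \right)} = 7 + 2 K^{2}$ ($f{\left(K \right)} = \left(K^{2} + K^{2}\right) + 7 = 2 K^{2} + 7 = 7 + 2 K^{2}$)
$r{\left(u \right)} = 25 - u$ ($r{\left(u \right)} = \left(7 + 2 \left(-3\right)^{2}\right) - u = \left(7 + 2 \cdot 9\right) - u = \left(7 + 18\right) - u = 25 - u$)
$\frac{r{\left(\frac{157}{127} \right)}}{35083} - \frac{966}{21587} = \frac{25 - \frac{157}{127}}{35083} - \frac{966}{21587} = \left(25 - 157 \cdot \frac{1}{127}\right) \frac{1}{35083} - \frac{966}{21587} = \left(25 - \frac{157}{127}\right) \frac{1}{35083} - \frac{966}{21587} = \frac{3018}{127} \cdot \frac{1}{35083} - \frac{966}{21587} = \frac{3018}{4455541} - \frac{966}{21587} = - \frac{4238903040}{96181763567}$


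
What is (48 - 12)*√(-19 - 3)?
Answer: 36*I*√22 ≈ 168.85*I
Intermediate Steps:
(48 - 12)*√(-19 - 3) = 36*√(-22) = 36*(I*√22) = 36*I*√22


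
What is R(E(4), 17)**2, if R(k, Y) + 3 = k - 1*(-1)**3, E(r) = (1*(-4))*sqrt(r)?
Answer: 100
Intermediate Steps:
E(r) = -4*sqrt(r)
R(k, Y) = -2 + k (R(k, Y) = -3 + (k - 1*(-1)**3) = -3 + (k - 1*(-1)) = -3 + (k + 1) = -3 + (1 + k) = -2 + k)
R(E(4), 17)**2 = (-2 - 4*sqrt(4))**2 = (-2 - 4*2)**2 = (-2 - 8)**2 = (-10)**2 = 100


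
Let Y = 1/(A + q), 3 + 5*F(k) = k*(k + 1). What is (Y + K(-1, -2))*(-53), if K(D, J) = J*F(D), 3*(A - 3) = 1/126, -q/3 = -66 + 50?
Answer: -6230892/96395 ≈ -64.639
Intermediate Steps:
F(k) = -⅗ + k*(1 + k)/5 (F(k) = -⅗ + (k*(k + 1))/5 = -⅗ + (k*(1 + k))/5 = -⅗ + k*(1 + k)/5)
q = 48 (q = -3*(-66 + 50) = -3*(-16) = 48)
A = 1135/378 (A = 3 + (⅓)/126 = 3 + (⅓)*(1/126) = 3 + 1/378 = 1135/378 ≈ 3.0026)
K(D, J) = J*(-⅗ + D/5 + D²/5)
Y = 378/19279 (Y = 1/(1135/378 + 48) = 1/(19279/378) = 378/19279 ≈ 0.019607)
(Y + K(-1, -2))*(-53) = (378/19279 + (⅕)*(-2)*(-3 - 1 + (-1)²))*(-53) = (378/19279 + (⅕)*(-2)*(-3 - 1 + 1))*(-53) = (378/19279 + (⅕)*(-2)*(-3))*(-53) = (378/19279 + 6/5)*(-53) = (117564/96395)*(-53) = -6230892/96395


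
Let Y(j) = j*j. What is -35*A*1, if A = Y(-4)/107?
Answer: -560/107 ≈ -5.2336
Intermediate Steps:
Y(j) = j**2
A = 16/107 (A = (-4)**2/107 = 16*(1/107) = 16/107 ≈ 0.14953)
-35*A*1 = -35*16/107*1 = -560/107*1 = -560/107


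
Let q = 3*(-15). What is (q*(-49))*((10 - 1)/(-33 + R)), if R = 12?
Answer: -945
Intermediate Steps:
q = -45
(q*(-49))*((10 - 1)/(-33 + R)) = (-45*(-49))*((10 - 1)/(-33 + 12)) = 2205*(9/(-21)) = 2205*(9*(-1/21)) = 2205*(-3/7) = -945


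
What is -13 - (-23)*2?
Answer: 33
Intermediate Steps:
-13 - (-23)*2 = -13 - 23*(-2) = -13 + 46 = 33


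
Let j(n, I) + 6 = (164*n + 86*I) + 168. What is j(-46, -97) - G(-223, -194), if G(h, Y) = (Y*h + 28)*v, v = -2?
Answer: 70856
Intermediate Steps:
j(n, I) = 162 + 86*I + 164*n (j(n, I) = -6 + ((164*n + 86*I) + 168) = -6 + ((86*I + 164*n) + 168) = -6 + (168 + 86*I + 164*n) = 162 + 86*I + 164*n)
G(h, Y) = -56 - 2*Y*h (G(h, Y) = (Y*h + 28)*(-2) = (28 + Y*h)*(-2) = -56 - 2*Y*h)
j(-46, -97) - G(-223, -194) = (162 + 86*(-97) + 164*(-46)) - (-56 - 2*(-194)*(-223)) = (162 - 8342 - 7544) - (-56 - 86524) = -15724 - 1*(-86580) = -15724 + 86580 = 70856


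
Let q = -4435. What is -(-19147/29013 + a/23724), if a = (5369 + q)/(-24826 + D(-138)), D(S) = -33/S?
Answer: 43228368969926/65502776161485 ≈ 0.65995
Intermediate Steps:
a = -42964/1141985 (a = (5369 - 4435)/(-24826 - 33/(-138)) = 934/(-24826 - 33*(-1/138)) = 934/(-24826 + 11/46) = 934/(-1141985/46) = 934*(-46/1141985) = -42964/1141985 ≈ -0.037622)
-(-19147/29013 + a/23724) = -(-19147/29013 - 42964/1141985/23724) = -(-19147*1/29013 - 42964/1141985*1/23724) = -(-19147/29013 - 10741/6773113035) = -1*(-43228368969926/65502776161485) = 43228368969926/65502776161485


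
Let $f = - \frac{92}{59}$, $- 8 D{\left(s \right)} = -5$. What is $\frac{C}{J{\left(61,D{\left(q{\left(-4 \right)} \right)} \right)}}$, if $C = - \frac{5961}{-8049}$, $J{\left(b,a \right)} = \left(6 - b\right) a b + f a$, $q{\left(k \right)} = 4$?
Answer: $- \frac{937864}{2656666355} \approx -0.00035302$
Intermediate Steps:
$D{\left(s \right)} = \frac{5}{8}$ ($D{\left(s \right)} = \left(- \frac{1}{8}\right) \left(-5\right) = \frac{5}{8}$)
$f = - \frac{92}{59}$ ($f = \left(-92\right) \frac{1}{59} = - \frac{92}{59} \approx -1.5593$)
$J{\left(b,a \right)} = - \frac{92 a}{59} + a b \left(6 - b\right)$ ($J{\left(b,a \right)} = \left(6 - b\right) a b - \frac{92 a}{59} = a \left(6 - b\right) b - \frac{92 a}{59} = a b \left(6 - b\right) - \frac{92 a}{59} = - \frac{92 a}{59} + a b \left(6 - b\right)$)
$C = \frac{1987}{2683}$ ($C = \left(-5961\right) \left(- \frac{1}{8049}\right) = \frac{1987}{2683} \approx 0.74059$)
$\frac{C}{J{\left(61,D{\left(q{\left(-4 \right)} \right)} \right)}} = \frac{1987}{2683 \cdot \frac{1}{59} \cdot \frac{5}{8} \left(-92 - 59 \cdot 61^{2} + 354 \cdot 61\right)} = \frac{1987}{2683 \cdot \frac{1}{59} \cdot \frac{5}{8} \left(-92 - 219539 + 21594\right)} = \frac{1987}{2683 \cdot \frac{1}{59} \cdot \frac{5}{8} \left(-198037\right)} = \frac{1987}{2683 \left(- \frac{990185}{472}\right)} = \frac{1987}{2683} \left(- \frac{472}{990185}\right) = - \frac{937864}{2656666355}$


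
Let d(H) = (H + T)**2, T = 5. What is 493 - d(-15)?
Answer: 393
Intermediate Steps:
d(H) = (5 + H)**2 (d(H) = (H + 5)**2 = (5 + H)**2)
493 - d(-15) = 493 - (5 - 15)**2 = 493 - 1*(-10)**2 = 493 - 1*100 = 493 - 100 = 393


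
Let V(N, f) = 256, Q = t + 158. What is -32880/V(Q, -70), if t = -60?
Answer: -2055/16 ≈ -128.44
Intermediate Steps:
Q = 98 (Q = -60 + 158 = 98)
-32880/V(Q, -70) = -32880/256 = -32880*1/256 = -2055/16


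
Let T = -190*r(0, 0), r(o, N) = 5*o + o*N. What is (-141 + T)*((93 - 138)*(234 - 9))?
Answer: 1427625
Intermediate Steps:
r(o, N) = 5*o + N*o
T = 0 (T = -0*(5 + 0) = -0*5 = -190*0 = 0)
(-141 + T)*((93 - 138)*(234 - 9)) = (-141 + 0)*((93 - 138)*(234 - 9)) = -(-6345)*225 = -141*(-10125) = 1427625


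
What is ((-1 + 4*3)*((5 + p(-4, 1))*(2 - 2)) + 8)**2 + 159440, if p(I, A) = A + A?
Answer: 159504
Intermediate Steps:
p(I, A) = 2*A
((-1 + 4*3)*((5 + p(-4, 1))*(2 - 2)) + 8)**2 + 159440 = ((-1 + 4*3)*((5 + 2*1)*(2 - 2)) + 8)**2 + 159440 = ((-1 + 12)*((5 + 2)*0) + 8)**2 + 159440 = (11*(7*0) + 8)**2 + 159440 = (11*0 + 8)**2 + 159440 = (0 + 8)**2 + 159440 = 8**2 + 159440 = 64 + 159440 = 159504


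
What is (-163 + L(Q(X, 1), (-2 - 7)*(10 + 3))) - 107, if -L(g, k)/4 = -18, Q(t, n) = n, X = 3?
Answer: -198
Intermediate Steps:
L(g, k) = 72 (L(g, k) = -4*(-18) = 72)
(-163 + L(Q(X, 1), (-2 - 7)*(10 + 3))) - 107 = (-163 + 72) - 107 = -91 - 107 = -198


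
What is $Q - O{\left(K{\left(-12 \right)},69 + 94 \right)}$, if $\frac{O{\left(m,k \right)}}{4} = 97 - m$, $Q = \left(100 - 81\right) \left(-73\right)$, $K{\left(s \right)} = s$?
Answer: $-1823$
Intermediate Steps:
$Q = -1387$ ($Q = 19 \left(-73\right) = -1387$)
$O{\left(m,k \right)} = 388 - 4 m$ ($O{\left(m,k \right)} = 4 \left(97 - m\right) = 388 - 4 m$)
$Q - O{\left(K{\left(-12 \right)},69 + 94 \right)} = -1387 - \left(388 - -48\right) = -1387 - \left(388 + 48\right) = -1387 - 436 = -1823$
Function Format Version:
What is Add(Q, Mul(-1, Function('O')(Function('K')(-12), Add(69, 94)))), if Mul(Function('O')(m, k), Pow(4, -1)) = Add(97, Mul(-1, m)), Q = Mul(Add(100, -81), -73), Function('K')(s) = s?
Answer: -1823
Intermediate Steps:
Q = -1387 (Q = Mul(19, -73) = -1387)
Function('O')(m, k) = Add(388, Mul(-4, m)) (Function('O')(m, k) = Mul(4, Add(97, Mul(-1, m))) = Add(388, Mul(-4, m)))
Add(Q, Mul(-1, Function('O')(Function('K')(-12), Add(69, 94)))) = Add(-1387, Mul(-1, Add(388, Mul(-4, -12)))) = Add(-1387, Mul(-1, Add(388, 48))) = Add(-1387, Mul(-1, 436)) = Add(-1387, -436) = -1823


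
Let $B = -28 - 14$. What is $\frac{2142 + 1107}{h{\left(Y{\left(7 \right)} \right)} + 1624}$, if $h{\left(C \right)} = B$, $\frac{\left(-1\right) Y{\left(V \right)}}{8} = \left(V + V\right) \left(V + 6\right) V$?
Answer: $\frac{3249}{1582} \approx 2.0537$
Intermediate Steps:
$Y{\left(V \right)} = - 16 V^{2} \left(6 + V\right)$ ($Y{\left(V \right)} = - 8 \left(V + V\right) \left(V + 6\right) V = - 8 \cdot 2 V \left(6 + V\right) V = - 8 \cdot 2 V^{2} \left(6 + V\right) = - 16 V^{2} \left(6 + V\right)$)
$B = -42$
$h{\left(C \right)} = -42$
$\frac{2142 + 1107}{h{\left(Y{\left(7 \right)} \right)} + 1624} = \frac{2142 + 1107}{-42 + 1624} = \frac{3249}{1582}$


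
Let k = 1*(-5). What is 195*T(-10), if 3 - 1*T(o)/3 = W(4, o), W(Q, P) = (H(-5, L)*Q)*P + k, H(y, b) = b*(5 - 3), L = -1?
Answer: -42120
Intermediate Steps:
k = -5
H(y, b) = 2*b (H(y, b) = b*2 = 2*b)
W(Q, P) = -5 - 2*P*Q (W(Q, P) = ((2*(-1))*Q)*P - 5 = (-2*Q)*P - 5 = -2*P*Q - 5 = -5 - 2*P*Q)
T(o) = 24 + 24*o (T(o) = 9 - 3*(-5 - 2*o*4) = 9 - 3*(-5 - 8*o) = 9 + (15 + 24*o) = 24 + 24*o)
195*T(-10) = 195*(24 + 24*(-10)) = 195*(24 - 240) = 195*(-216) = -42120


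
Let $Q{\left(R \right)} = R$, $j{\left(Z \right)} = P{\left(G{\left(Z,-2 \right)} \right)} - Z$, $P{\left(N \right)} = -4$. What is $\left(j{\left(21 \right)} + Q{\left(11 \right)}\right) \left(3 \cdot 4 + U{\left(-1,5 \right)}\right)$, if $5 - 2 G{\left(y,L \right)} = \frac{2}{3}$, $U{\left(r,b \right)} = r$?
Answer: $-154$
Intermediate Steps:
$G{\left(y,L \right)} = \frac{13}{6}$ ($G{\left(y,L \right)} = \frac{5}{2} - \frac{2 \cdot \frac{1}{3}}{2} = \frac{5}{2} - \frac{1}{3} = \frac{13}{6}$)
$j{\left(Z \right)} = -4 - Z$
$\left(j{\left(21 \right)} + Q{\left(11 \right)}\right) \left(3 \cdot 4 + U{\left(-1,5 \right)}\right) = \left(\left(-4 - 21\right) + 11\right) \left(3 \cdot 4 - 1\right) = \left(\left(-4 - 21\right) + 11\right) \left(12 - 1\right) = \left(-25 + 11\right) 11 = \left(-14\right) 11 = -154$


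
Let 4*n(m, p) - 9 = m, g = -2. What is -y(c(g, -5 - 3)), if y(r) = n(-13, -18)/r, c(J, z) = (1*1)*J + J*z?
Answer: 1/14 ≈ 0.071429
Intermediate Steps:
n(m, p) = 9/4 + m/4
c(J, z) = J + J*z (c(J, z) = 1*J + J*z = J + J*z)
y(r) = -1/r (y(r) = (9/4 + (1/4)*(-13))/r = (9/4 - 13/4)/r = -1/r)
-y(c(g, -5 - 3)) = -(-1)/((-2*(1 + (-5 - 3)))) = -(-1)/((-2*(1 - 8))) = -(-1)/((-2*(-7))) = -(-1)/14 = -1*(-1/14) = 1/14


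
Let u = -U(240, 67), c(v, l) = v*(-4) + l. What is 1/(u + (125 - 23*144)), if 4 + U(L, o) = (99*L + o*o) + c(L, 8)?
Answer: -1/30480 ≈ -3.2808e-5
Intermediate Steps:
c(v, l) = l - 4*v (c(v, l) = -4*v + l = l - 4*v)
U(L, o) = 4 + o² + 95*L (U(L, o) = -4 + ((99*L + o*o) + (8 - 4*L)) = -4 + ((99*L + o²) + (8 - 4*L)) = -4 + ((o² + 99*L) + (8 - 4*L)) = -4 + (8 + o² + 95*L) = 4 + o² + 95*L)
u = -27293 (u = -(4 + 67² + 95*240) = -(4 + 4489 + 22800) = -1*27293 = -27293)
1/(u + (125 - 23*144)) = 1/(-27293 + (125 - 23*144)) = 1/(-27293 + (125 - 3312)) = 1/(-27293 - 3187) = 1/(-30480) = -1/30480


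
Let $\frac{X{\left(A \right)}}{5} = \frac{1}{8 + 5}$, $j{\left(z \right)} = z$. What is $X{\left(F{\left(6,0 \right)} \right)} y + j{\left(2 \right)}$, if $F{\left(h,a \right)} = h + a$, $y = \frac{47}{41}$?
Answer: $\frac{1301}{533} \approx 2.4409$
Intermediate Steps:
$y = \frac{47}{41}$ ($y = 47 \cdot \frac{1}{41} = \frac{47}{41} \approx 1.1463$)
$F{\left(h,a \right)} = a + h$
$X{\left(A \right)} = \frac{5}{13}$ ($X{\left(A \right)} = \frac{5}{8 + 5} = \frac{5}{13}$)
$X{\left(F{\left(6,0 \right)} \right)} y + j{\left(2 \right)} = \frac{5}{13} \cdot \frac{47}{41} + 2 = \frac{235}{533} + 2 = \frac{1301}{533}$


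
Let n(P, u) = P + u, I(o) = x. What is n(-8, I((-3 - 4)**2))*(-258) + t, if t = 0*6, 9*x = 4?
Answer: 5848/3 ≈ 1949.3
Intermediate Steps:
x = 4/9 (x = (1/9)*4 = 4/9 ≈ 0.44444)
t = 0
I(o) = 4/9
n(-8, I((-3 - 4)**2))*(-258) + t = (-8 + 4/9)*(-258) + 0 = -68/9*(-258) + 0 = 5848/3 + 0 = 5848/3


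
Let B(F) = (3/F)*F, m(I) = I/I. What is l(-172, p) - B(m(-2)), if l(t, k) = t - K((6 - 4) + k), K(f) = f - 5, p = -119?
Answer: -53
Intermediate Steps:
m(I) = 1
K(f) = -5 + f
l(t, k) = 3 + t - k (l(t, k) = t - (-5 + ((6 - 4) + k)) = t - (-5 + (2 + k)) = t - (-3 + k) = t + (3 - k) = 3 + t - k)
B(F) = 3
l(-172, p) - B(m(-2)) = (3 - 172 - 1*(-119)) - 1*3 = (3 - 172 + 119) - 3 = -50 - 3 = -53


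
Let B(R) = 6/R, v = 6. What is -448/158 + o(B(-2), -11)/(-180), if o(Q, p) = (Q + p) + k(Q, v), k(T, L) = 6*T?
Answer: -9448/3555 ≈ -2.6577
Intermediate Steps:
o(Q, p) = p + 7*Q (o(Q, p) = (Q + p) + 6*Q = p + 7*Q)
-448/158 + o(B(-2), -11)/(-180) = -448/158 + (-11 + 7*(6/(-2)))/(-180) = -448*1/158 + (-11 + 7*(6*(-½)))*(-1/180) = -224/79 + (-11 + 7*(-3))*(-1/180) = -224/79 + (-11 - 21)*(-1/180) = -224/79 - 32*(-1/180) = -224/79 + 8/45 = -9448/3555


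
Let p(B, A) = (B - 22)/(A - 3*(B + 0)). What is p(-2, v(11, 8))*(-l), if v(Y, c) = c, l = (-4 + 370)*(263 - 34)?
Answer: 1005768/7 ≈ 1.4368e+5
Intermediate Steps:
l = 83814 (l = 366*229 = 83814)
p(B, A) = (-22 + B)/(A - 3*B)
p(-2, v(11, 8))*(-l) = ((-22 - 2)/(8 - 3*(-2)))*(-1*83814) = (-24/(8 + 6))*(-83814) = (-24/14)*(-83814) = ((1/14)*(-24))*(-83814) = -12/7*(-83814) = 1005768/7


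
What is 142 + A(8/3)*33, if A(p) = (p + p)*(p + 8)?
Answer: 6058/3 ≈ 2019.3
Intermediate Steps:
A(p) = 2*p*(8 + p) (A(p) = (2*p)*(8 + p) = 2*p*(8 + p))
142 + A(8/3)*33 = 142 + (2*(8/3)*(8 + 8/3))*33 = 142 + (2*(8/3)*(32/3))*33 = 142 + (512/9)*33 = 142 + 5632/3 = 6058/3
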